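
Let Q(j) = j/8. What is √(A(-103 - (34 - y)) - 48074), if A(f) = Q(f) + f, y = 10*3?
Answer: I*√771110/4 ≈ 219.53*I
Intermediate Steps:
y = 30
Q(j) = j/8 (Q(j) = j*(⅛) = j/8)
A(f) = 9*f/8 (A(f) = f/8 + f = 9*f/8)
√(A(-103 - (34 - y)) - 48074) = √(9*(-103 - (34 - 1*30))/8 - 48074) = √(9*(-103 - (34 - 30))/8 - 48074) = √(9*(-103 - 1*4)/8 - 48074) = √(9*(-103 - 4)/8 - 48074) = √((9/8)*(-107) - 48074) = √(-963/8 - 48074) = √(-385555/8) = I*√771110/4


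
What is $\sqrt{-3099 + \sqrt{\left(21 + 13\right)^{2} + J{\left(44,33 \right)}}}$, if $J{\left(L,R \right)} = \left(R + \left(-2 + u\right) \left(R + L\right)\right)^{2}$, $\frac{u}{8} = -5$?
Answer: $\sqrt{-3099 + \sqrt{10247557}} \approx 10.108$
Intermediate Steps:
$u = -40$ ($u = 8 \left(-5\right) = -40$)
$J{\left(L,R \right)} = \left(- 42 L - 41 R\right)^{2}$ ($J{\left(L,R \right)} = \left(R + \left(-2 - 40\right) \left(R + L\right)\right)^{2} = \left(R - 42 \left(L + R\right)\right)^{2} = \left(R - \left(42 L + 42 R\right)\right)^{2} = \left(- 42 L - 41 R\right)^{2}$)
$\sqrt{-3099 + \sqrt{\left(21 + 13\right)^{2} + J{\left(44,33 \right)}}} = \sqrt{-3099 + \sqrt{\left(21 + 13\right)^{2} + \left(41 \cdot 33 + 42 \cdot 44\right)^{2}}} = \sqrt{-3099 + \sqrt{34^{2} + \left(1353 + 1848\right)^{2}}} = \sqrt{-3099 + \sqrt{1156 + 3201^{2}}} = \sqrt{-3099 + \sqrt{1156 + 10246401}} = \sqrt{-3099 + \sqrt{10247557}}$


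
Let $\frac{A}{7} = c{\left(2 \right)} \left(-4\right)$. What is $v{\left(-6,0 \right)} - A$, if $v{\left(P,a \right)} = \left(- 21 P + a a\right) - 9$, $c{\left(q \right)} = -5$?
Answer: $-23$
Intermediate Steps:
$v{\left(P,a \right)} = -9 + a^{2} - 21 P$ ($v{\left(P,a \right)} = \left(- 21 P + a^{2}\right) - 9 = \left(a^{2} - 21 P\right) - 9 = -9 + a^{2} - 21 P$)
$A = 140$ ($A = 7 \left(\left(-5\right) \left(-4\right)\right) = 7 \cdot 20 = 140$)
$v{\left(-6,0 \right)} - A = \left(-9 + 0^{2} - -126\right) - 140 = \left(-9 + 0 + 126\right) - 140 = 117 - 140 = -23$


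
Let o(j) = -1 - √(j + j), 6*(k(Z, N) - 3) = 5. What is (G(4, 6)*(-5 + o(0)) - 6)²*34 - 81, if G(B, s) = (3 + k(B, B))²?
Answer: 50116055/18 ≈ 2.7842e+6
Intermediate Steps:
k(Z, N) = 23/6 (k(Z, N) = 3 + (⅙)*5 = 3 + ⅚ = 23/6)
G(B, s) = 1681/36 (G(B, s) = (3 + 23/6)² = (41/6)² = 1681/36)
o(j) = -1 - √2*√j (o(j) = -1 - √(2*j) = -1 - √2*√j)
(G(4, 6)*(-5 + o(0)) - 6)²*34 - 81 = (1681*(-5 + (-1 - √2*√0))/36 - 6)²*34 - 81 = (1681*(-5 + (-1 - 1*√2*0))/36 - 6)²*34 - 81 = (1681*(-5 + (-1 + 0))/36 - 6)²*34 - 81 = (1681*(-5 - 1)/36 - 6)²*34 - 81 = ((1681/36)*(-6) - 6)²*34 - 81 = (-1681/6 - 6)²*34 - 81 = (-1717/6)²*34 - 81 = (2948089/36)*34 - 81 = 50117513/18 - 81 = 50116055/18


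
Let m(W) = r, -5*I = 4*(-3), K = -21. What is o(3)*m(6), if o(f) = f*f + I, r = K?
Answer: -1197/5 ≈ -239.40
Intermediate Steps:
I = 12/5 (I = -4*(-3)/5 = -1/5*(-12) = 12/5 ≈ 2.4000)
r = -21
m(W) = -21
o(f) = 12/5 + f**2 (o(f) = f*f + 12/5 = f**2 + 12/5 = 12/5 + f**2)
o(3)*m(6) = (12/5 + 3**2)*(-21) = (12/5 + 9)*(-21) = (57/5)*(-21) = -1197/5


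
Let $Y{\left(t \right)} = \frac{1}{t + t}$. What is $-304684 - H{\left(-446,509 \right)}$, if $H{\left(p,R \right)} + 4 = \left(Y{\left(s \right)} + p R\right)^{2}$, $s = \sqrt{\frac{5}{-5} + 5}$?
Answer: $- \frac{824568757905}{16} \approx -5.1536 \cdot 10^{10}$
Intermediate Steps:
$s = 2$ ($s = \sqrt{5 \left(- \frac{1}{5}\right) + 5} = \sqrt{-1 + 5} = \sqrt{4} = 2$)
$Y{\left(t \right)} = \frac{1}{2 t}$
$H{\left(p,R \right)} = -4 + \left(\frac{1}{4} + R p\right)^{2}$ ($H{\left(p,R \right)} = -4 + \left(\frac{1}{2 \cdot 2} + p R\right)^{2} = -4 + \left(\frac{1}{2} \cdot \frac{1}{2} + R p\right)^{2} = -4 + \left(\frac{1}{4} + R p\right)^{2}$)
$-304684 - H{\left(-446,509 \right)} = -304684 - \left(-4 + \frac{\left(1 + 4 \cdot 509 \left(-446\right)\right)^{2}}{16}\right) = -304684 - \left(-4 + \frac{\left(1 - 908056\right)^{2}}{16}\right) = -304684 - \left(-4 + \frac{\left(-908055\right)^{2}}{16}\right) = -304684 - \left(-4 + \frac{1}{16} \cdot 824563883025\right) = -304684 - \left(-4 + \frac{824563883025}{16}\right) = -304684 - \frac{824563882961}{16} = - \frac{824568757905}{16}$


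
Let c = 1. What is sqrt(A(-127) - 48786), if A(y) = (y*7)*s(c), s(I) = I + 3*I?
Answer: I*sqrt(52342) ≈ 228.78*I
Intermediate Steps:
s(I) = 4*I
A(y) = 28*y (A(y) = (y*7)*(4*1) = (7*y)*4 = 28*y)
sqrt(A(-127) - 48786) = sqrt(28*(-127) - 48786) = sqrt(-3556 - 48786) = sqrt(-52342) = I*sqrt(52342)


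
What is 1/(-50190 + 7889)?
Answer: -1/42301 ≈ -2.3640e-5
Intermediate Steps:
1/(-50190 + 7889) = 1/(-42301) = -1/42301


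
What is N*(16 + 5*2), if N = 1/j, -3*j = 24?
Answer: -13/4 ≈ -3.2500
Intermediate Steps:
j = -8 (j = -1/3*24 = -8)
N = -1/8 (N = 1/(-8) = -1/8 ≈ -0.12500)
N*(16 + 5*2) = -(16 + 5*2)/8 = -(16 + 10)/8 = -1/8*26 = -13/4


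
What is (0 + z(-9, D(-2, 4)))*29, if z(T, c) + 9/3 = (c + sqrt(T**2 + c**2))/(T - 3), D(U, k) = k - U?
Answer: -203/2 - 29*sqrt(13)/4 ≈ -127.64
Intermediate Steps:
z(T, c) = -3 + (c + sqrt(T**2 + c**2))/(-3 + T) (z(T, c) = -3 + (c + sqrt(T**2 + c**2))/(T - 3) = -3 + (c + sqrt(T**2 + c**2))/(-3 + T))
(0 + z(-9, D(-2, 4)))*29 = (0 + (9 + (4 - 1*(-2)) + sqrt((-9)**2 + (4 - 1*(-2))**2) - 3*(-9))/(-3 - 9))*29 = (0 + (9 + (4 + 2) + sqrt(81 + (4 + 2)**2) + 27)/(-12))*29 = (0 - (9 + 6 + sqrt(81 + 6**2) + 27)/12)*29 = (0 - (9 + 6 + sqrt(81 + 36) + 27)/12)*29 = (0 - (9 + 6 + sqrt(117) + 27)/12)*29 = (0 - (9 + 6 + 3*sqrt(13) + 27)/12)*29 = (0 - (42 + 3*sqrt(13))/12)*29 = (0 + (-7/2 - sqrt(13)/4))*29 = (-7/2 - sqrt(13)/4)*29 = -203/2 - 29*sqrt(13)/4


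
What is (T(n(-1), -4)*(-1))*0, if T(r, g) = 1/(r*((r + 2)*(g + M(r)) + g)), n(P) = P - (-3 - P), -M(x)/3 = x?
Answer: 0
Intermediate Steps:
M(x) = -3*x
n(P) = 3 + 2*P (n(P) = P + (3 + P) = 3 + 2*P)
T(r, g) = 1/(r*(g + (2 + r)*(g - 3*r))) (T(r, g) = 1/(r*((r + 2)*(g - 3*r) + g)) = 1/(r*((2 + r)*(g - 3*r) + g)) = 1/(r*(g + (2 + r)*(g - 3*r))))
(T(n(-1), -4)*(-1))*0 = ((1/((3 + 2*(-1))*(-6*(3 + 2*(-1)) - 3*(3 + 2*(-1))² + 3*(-4) - 4*(3 + 2*(-1)))))*(-1))*0 = ((1/((3 - 2)*(-6*(3 - 2) - 3*(3 - 2)² - 12 - 4*(3 - 2))))*(-1))*0 = ((1/(1*(-6*1 - 3*1² - 12 - 4*1)))*(-1))*0 = ((1/(-6 - 3*1 - 12 - 4))*(-1))*0 = ((1/(-6 - 3 - 12 - 4))*(-1))*0 = ((1/(-25))*(-1))*0 = ((1*(-1/25))*(-1))*0 = -1/25*(-1)*0 = (1/25)*0 = 0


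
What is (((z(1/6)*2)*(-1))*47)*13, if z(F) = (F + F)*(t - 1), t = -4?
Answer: 6110/3 ≈ 2036.7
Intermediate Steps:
z(F) = -10*F (z(F) = (F + F)*(-4 - 1) = (2*F)*(-5) = -10*F)
(((z(1/6)*2)*(-1))*47)*13 = (((-10/6*2)*(-1))*47)*13 = (((-10*1/6*2)*(-1))*47)*13 = ((-5/3*2*(-1))*47)*13 = (-10/3*(-1)*47)*13 = ((10/3)*47)*13 = (470/3)*13 = 6110/3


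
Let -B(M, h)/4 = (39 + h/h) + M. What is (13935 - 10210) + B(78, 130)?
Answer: 3253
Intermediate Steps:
B(M, h) = -160 - 4*M (B(M, h) = -4*((39 + h/h) + M) = -4*((39 + 1) + M) = -4*(40 + M) = -160 - 4*M)
(13935 - 10210) + B(78, 130) = (13935 - 10210) + (-160 - 4*78) = 3725 + (-160 - 312) = 3725 - 472 = 3253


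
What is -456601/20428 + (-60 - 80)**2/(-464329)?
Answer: -212413474529/9485312812 ≈ -22.394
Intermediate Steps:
-456601/20428 + (-60 - 80)**2/(-464329) = -456601*1/20428 + (-140)**2*(-1/464329) = -456601/20428 + 19600*(-1/464329) = -456601/20428 - 19600/464329 = -212413474529/9485312812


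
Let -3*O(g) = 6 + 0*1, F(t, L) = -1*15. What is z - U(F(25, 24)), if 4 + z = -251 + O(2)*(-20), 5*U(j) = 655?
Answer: -346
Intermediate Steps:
F(t, L) = -15
O(g) = -2 (O(g) = -(6 + 0*1)/3 = -(6 + 0)/3 = -⅓*6 = -2)
U(j) = 131 (U(j) = (⅕)*655 = 131)
z = -215 (z = -4 + (-251 - 2*(-20)) = -4 + (-251 + 40) = -4 - 211 = -215)
z - U(F(25, 24)) = -215 - 1*131 = -215 - 131 = -346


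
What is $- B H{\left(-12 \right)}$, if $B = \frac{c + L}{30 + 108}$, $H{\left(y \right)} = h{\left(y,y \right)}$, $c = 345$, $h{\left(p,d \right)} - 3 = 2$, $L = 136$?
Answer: $- \frac{2405}{138} \approx -17.428$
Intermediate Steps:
$h{\left(p,d \right)} = 5$ ($h{\left(p,d \right)} = 3 + 2 = 5$)
$H{\left(y \right)} = 5$
$B = \frac{481}{138}$ ($B = \frac{345 + 136}{30 + 108} = \frac{481}{138} \approx 3.4855$)
$- B H{\left(-12 \right)} = - \frac{481 \cdot 5}{138} = \left(-1\right) \frac{2405}{138} = - \frac{2405}{138}$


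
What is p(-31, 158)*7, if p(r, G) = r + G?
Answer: 889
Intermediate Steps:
p(r, G) = G + r
p(-31, 158)*7 = (158 - 31)*7 = 127*7 = 889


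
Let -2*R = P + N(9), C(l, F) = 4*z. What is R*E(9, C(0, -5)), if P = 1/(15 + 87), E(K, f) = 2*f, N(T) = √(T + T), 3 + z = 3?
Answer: 0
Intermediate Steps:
z = 0 (z = -3 + 3 = 0)
C(l, F) = 0 (C(l, F) = 4*0 = 0)
N(T) = √2*√T (N(T) = √(2*T) = √2*√T)
P = 1/102 ≈ 0.0098039
R = -1/204 - 3*√2/2 (R = -(1/102 + √2*√9)/2 = -(1/102 + √2*3)/2 = -(1/102 + 3*√2)/2 = -1/204 - 3*√2/2 ≈ -2.1262)
R*E(9, C(0, -5)) = (-1/204 - 3*√2/2)*(2*0) = (-1/204 - 3*√2/2)*0 = 0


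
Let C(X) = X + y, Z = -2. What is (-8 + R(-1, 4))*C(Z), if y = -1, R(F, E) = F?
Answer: 27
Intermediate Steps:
C(X) = -1 + X (C(X) = X - 1 = -1 + X)
(-8 + R(-1, 4))*C(Z) = (-8 - 1)*(-1 - 2) = -9*(-3) = 27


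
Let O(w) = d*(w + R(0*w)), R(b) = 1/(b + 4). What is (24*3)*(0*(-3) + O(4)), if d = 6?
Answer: 1836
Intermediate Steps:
R(b) = 1/(4 + b)
O(w) = 3/2 + 6*w (O(w) = 6*(w + 1/(4 + 0*w)) = 6*(w + 1/(4 + 0)) = 6*(w + 1/4) = 6*(w + ¼) = 6*(¼ + w) = 3/2 + 6*w)
(24*3)*(0*(-3) + O(4)) = (24*3)*(0*(-3) + (3/2 + 6*4)) = 72*(0 + (3/2 + 24)) = 72*(0 + 51/2) = 72*(51/2) = 1836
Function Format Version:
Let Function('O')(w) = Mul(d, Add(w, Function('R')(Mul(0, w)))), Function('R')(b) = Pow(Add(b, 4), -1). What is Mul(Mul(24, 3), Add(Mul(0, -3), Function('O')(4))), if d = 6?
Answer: 1836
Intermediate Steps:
Function('R')(b) = Pow(Add(4, b), -1)
Function('O')(w) = Add(Rational(3, 2), Mul(6, w)) (Function('O')(w) = Mul(6, Add(w, Pow(Add(4, Mul(0, w)), -1))) = Mul(6, Add(w, Pow(Add(4, 0), -1))) = Mul(6, Add(w, Pow(4, -1))) = Mul(6, Add(w, Rational(1, 4))) = Mul(6, Add(Rational(1, 4), w)) = Add(Rational(3, 2), Mul(6, w)))
Mul(Mul(24, 3), Add(Mul(0, -3), Function('O')(4))) = Mul(Mul(24, 3), Add(Mul(0, -3), Add(Rational(3, 2), Mul(6, 4)))) = Mul(72, Add(0, Add(Rational(3, 2), 24))) = Mul(72, Add(0, Rational(51, 2))) = Mul(72, Rational(51, 2)) = 1836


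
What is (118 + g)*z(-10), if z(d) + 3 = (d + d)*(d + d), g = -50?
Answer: 26996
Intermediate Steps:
z(d) = -3 + 4*d² (z(d) = -3 + (d + d)*(d + d) = -3 + (2*d)*(2*d) = -3 + 4*d²)
(118 + g)*z(-10) = (118 - 50)*(-3 + 4*(-10)²) = 68*(-3 + 4*100) = 68*(-3 + 400) = 68*397 = 26996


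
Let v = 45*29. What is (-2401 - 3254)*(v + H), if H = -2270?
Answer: 5457075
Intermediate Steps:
v = 1305
(-2401 - 3254)*(v + H) = (-2401 - 3254)*(1305 - 2270) = -5655*(-965) = 5457075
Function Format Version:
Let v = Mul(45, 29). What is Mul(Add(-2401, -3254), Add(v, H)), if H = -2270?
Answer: 5457075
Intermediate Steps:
v = 1305
Mul(Add(-2401, -3254), Add(v, H)) = Mul(Add(-2401, -3254), Add(1305, -2270)) = Mul(-5655, -965) = 5457075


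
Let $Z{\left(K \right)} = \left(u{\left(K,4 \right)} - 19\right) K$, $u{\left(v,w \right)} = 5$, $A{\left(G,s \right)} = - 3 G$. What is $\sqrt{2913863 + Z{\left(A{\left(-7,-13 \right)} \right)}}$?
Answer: $\sqrt{2913569} \approx 1706.9$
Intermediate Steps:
$Z{\left(K \right)} = - 14 K$ ($Z{\left(K \right)} = \left(5 - 19\right) K = - 14 K$)
$\sqrt{2913863 + Z{\left(A{\left(-7,-13 \right)} \right)}} = \sqrt{2913863 - 14 \left(\left(-3\right) \left(-7\right)\right)} = \sqrt{2913863 - 294} = \sqrt{2913569}$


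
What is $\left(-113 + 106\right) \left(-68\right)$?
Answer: $476$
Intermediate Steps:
$\left(-113 + 106\right) \left(-68\right) = \left(-7\right) \left(-68\right) = 476$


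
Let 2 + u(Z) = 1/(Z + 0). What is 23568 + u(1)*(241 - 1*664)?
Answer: 23991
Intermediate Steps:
u(Z) = -2 + 1/Z (u(Z) = -2 + 1/(Z + 0) = -2 + 1/Z)
23568 + u(1)*(241 - 1*664) = 23568 + (-2 + 1/1)*(241 - 1*664) = 23568 + (-2 + 1)*(241 - 664) = 23568 - 1*(-423) = 23568 + 423 = 23991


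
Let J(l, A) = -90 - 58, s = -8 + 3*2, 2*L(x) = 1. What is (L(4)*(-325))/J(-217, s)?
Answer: 325/296 ≈ 1.0980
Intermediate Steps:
L(x) = 1/2 (L(x) = (1/2)*1 = 1/2)
s = -2 (s = -8 + 6 = -2)
J(l, A) = -148
(L(4)*(-325))/J(-217, s) = ((1/2)*(-325))/(-148) = -325/2*(-1/148) = 325/296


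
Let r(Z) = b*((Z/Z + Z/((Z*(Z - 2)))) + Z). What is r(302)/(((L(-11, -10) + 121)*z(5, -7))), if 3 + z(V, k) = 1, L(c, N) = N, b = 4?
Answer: -90901/16650 ≈ -5.4595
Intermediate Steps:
z(V, k) = -2 (z(V, k) = -3 + 1 = -2)
r(Z) = 4 + 4*Z + 4/(-2 + Z) (r(Z) = 4*((Z/Z + Z/((Z*(Z - 2)))) + Z) = 4*((1 + Z/((Z*(-2 + Z)))) + Z) = 4*((1 + Z*(1/(Z*(-2 + Z)))) + Z) = 4*((1 + 1/(-2 + Z)) + Z) = 4*(1 + Z + 1/(-2 + Z)) = 4 + 4*Z + 4/(-2 + Z))
r(302)/(((L(-11, -10) + 121)*z(5, -7))) = (4*(-1 + 302² - 1*302)/(-2 + 302))/(((-10 + 121)*(-2))) = (4*(-1 + 91204 - 302)/300)/((111*(-2))) = (4*(1/300)*90901)/(-222) = (90901/75)*(-1/222) = -90901/16650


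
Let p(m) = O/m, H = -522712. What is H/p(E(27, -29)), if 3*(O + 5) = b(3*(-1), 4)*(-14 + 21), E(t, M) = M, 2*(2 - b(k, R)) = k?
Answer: 90951888/19 ≈ 4.7869e+6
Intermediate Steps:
b(k, R) = 2 - k/2
O = 19/6 (O = -5 + ((2 - 3*(-1)/2)*(-14 + 21))/3 = -5 + ((2 - ½*(-3))*7)/3 = -5 + ((2 + 3/2)*7)/3 = -5 + ((7/2)*7)/3 = -5 + (⅓)*(49/2) = -5 + 49/6 = 19/6 ≈ 3.1667)
p(m) = 19/(6*m)
H/p(E(27, -29)) = -522712/((19/6)/(-29)) = -522712/((19/6)*(-1/29)) = -522712/(-19/174) = -522712*(-174/19) = 90951888/19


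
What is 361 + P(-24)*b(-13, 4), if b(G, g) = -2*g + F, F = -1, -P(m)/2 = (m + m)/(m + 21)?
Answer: 649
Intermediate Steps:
P(m) = -4*m/(21 + m) (P(m) = -2*(m + m)/(m + 21) = -2*2*m/(21 + m) = -4*m/(21 + m))
b(G, g) = -1 - 2*g (b(G, g) = -2*g - 1 = -1 - 2*g)
361 + P(-24)*b(-13, 4) = 361 + (-4*(-24)/(21 - 24))*(-1 - 2*4) = 361 + (-4*(-24)/(-3))*(-1 - 8) = 361 - 4*(-24)*(-⅓)*(-9) = 361 - 32*(-9) = 361 + 288 = 649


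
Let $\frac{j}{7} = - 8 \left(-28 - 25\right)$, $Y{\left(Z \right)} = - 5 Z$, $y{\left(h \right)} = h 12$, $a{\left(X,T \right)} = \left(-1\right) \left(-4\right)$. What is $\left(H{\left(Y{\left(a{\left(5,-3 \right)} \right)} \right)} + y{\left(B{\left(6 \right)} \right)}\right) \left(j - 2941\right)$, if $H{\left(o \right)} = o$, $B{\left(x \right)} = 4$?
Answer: $756$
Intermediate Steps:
$a{\left(X,T \right)} = 4$
$y{\left(h \right)} = 12 h$
$j = 2968$ ($j = 7 \left(- 8 \left(-28 - 25\right)\right) = 7 \left(\left(-8\right) \left(-53\right)\right) = 7 \cdot 424 = 2968$)
$\left(H{\left(Y{\left(a{\left(5,-3 \right)} \right)} \right)} + y{\left(B{\left(6 \right)} \right)}\right) \left(j - 2941\right) = \left(\left(-5\right) 4 + 12 \cdot 4\right) \left(2968 - 2941\right) = \left(-20 + 48\right) 27 = 28 \cdot 27 = 756$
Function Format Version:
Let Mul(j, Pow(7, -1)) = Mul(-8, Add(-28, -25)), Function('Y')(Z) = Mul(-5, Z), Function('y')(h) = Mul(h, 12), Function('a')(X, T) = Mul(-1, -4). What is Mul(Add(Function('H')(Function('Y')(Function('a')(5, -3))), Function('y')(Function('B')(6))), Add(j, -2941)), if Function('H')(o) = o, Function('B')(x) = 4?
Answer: 756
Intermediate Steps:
Function('a')(X, T) = 4
Function('y')(h) = Mul(12, h)
j = 2968 (j = Mul(7, Mul(-8, Add(-28, -25))) = Mul(7, Mul(-8, -53)) = Mul(7, 424) = 2968)
Mul(Add(Function('H')(Function('Y')(Function('a')(5, -3))), Function('y')(Function('B')(6))), Add(j, -2941)) = Mul(Add(Mul(-5, 4), Mul(12, 4)), Add(2968, -2941)) = Mul(Add(-20, 48), 27) = Mul(28, 27) = 756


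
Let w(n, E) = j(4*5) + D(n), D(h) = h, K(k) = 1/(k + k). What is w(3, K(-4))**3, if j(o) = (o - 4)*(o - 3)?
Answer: 20796875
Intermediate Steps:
j(o) = (-4 + o)*(-3 + o)
K(k) = 1/(2*k)
w(n, E) = 272 + n (w(n, E) = (12 + (4*5)**2 - 28*5) + n = (12 + 20**2 - 7*20) + n = (12 + 400 - 140) + n = 272 + n)
w(3, K(-4))**3 = (272 + 3)**3 = 275**3 = 20796875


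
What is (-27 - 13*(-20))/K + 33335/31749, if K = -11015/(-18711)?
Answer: 138782125612/349715235 ≈ 396.84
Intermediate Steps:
K = 11015/18711 (K = -11015*(-1/18711) = 11015/18711 ≈ 0.58869)
(-27 - 13*(-20))/K + 33335/31749 = (-27 - 13*(-20))/(11015/18711) + 33335/31749 = (-27 + 260)*(18711/11015) + 33335*(1/31749) = 233*(18711/11015) + 33335/31749 = 4359663/11015 + 33335/31749 = 138782125612/349715235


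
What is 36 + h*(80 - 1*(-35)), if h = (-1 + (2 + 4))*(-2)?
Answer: -1114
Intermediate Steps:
h = -10 (h = (-1 + 6)*(-2) = 5*(-2) = -10)
36 + h*(80 - 1*(-35)) = 36 - 10*(80 - 1*(-35)) = 36 - 10*(80 + 35) = 36 - 10*115 = 36 - 1150 = -1114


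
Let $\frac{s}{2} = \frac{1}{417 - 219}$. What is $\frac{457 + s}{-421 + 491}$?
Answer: $\frac{22622}{3465} \approx 6.5287$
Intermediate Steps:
$s = \frac{1}{99}$ ($s = \frac{2}{417 - 219} = \frac{2}{198} = 2 \cdot \frac{1}{198} = \frac{1}{99} \approx 0.010101$)
$\frac{457 + s}{-421 + 491} = \frac{457 + \frac{1}{99}}{-421 + 491} = \frac{1}{70} \cdot \frac{45244}{99} = \frac{22622}{3465}$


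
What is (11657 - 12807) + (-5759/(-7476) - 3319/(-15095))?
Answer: -129666008051/112850220 ≈ -1149.0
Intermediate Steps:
(11657 - 12807) + (-5759/(-7476) - 3319/(-15095)) = -1150 + (-5759*(-1/7476) - 3319*(-1/15095)) = -1150 + (5759/7476 + 3319/15095) = -1150 + 111744949/112850220 = -129666008051/112850220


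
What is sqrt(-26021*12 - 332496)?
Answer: 2*I*sqrt(161187) ≈ 802.96*I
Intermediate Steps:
sqrt(-26021*12 - 332496) = sqrt(-312252 - 332496) = sqrt(-644748) = 2*I*sqrt(161187)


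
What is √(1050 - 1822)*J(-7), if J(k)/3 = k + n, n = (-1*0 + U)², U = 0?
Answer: -42*I*√193 ≈ -583.48*I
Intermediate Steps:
n = 0 (n = (-1*0 + 0)² = (0 + 0)² = 0² = 0)
J(k) = 3*k (J(k) = 3*(k + 0) = 3*k)
√(1050 - 1822)*J(-7) = √(1050 - 1822)*(3*(-7)) = √(-772)*(-21) = (2*I*√193)*(-21) = -42*I*√193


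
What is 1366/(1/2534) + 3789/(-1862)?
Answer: 6445204939/1862 ≈ 3.4614e+6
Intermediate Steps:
1366/(1/2534) + 3789/(-1862) = 1366/(1/2534) + 3789*(-1/1862) = 1366*2534 - 3789/1862 = 3461444 - 3789/1862 = 6445204939/1862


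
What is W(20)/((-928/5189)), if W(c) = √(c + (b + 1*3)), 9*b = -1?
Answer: -5189*√206/2784 ≈ -26.751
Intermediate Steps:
b = -⅑ (b = (⅑)*(-1) = -⅑ ≈ -0.11111)
W(c) = √(26/9 + c) (W(c) = √(c + (-⅑ + 1*3)) = √(c + (-⅑ + 3)) = √(c + 26/9) = √(26/9 + c))
W(20)/((-928/5189)) = (√(26 + 9*20)/3)/((-928/5189)) = (√(26 + 180)/3)/((-928*1/5189)) = (√206/3)/(-928/5189) = (√206/3)*(-5189/928) = -5189*√206/2784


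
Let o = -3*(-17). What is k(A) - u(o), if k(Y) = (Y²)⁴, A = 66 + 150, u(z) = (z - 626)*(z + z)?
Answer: 4738381338321675546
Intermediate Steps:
o = 51
u(z) = 2*z*(-626 + z) (u(z) = (-626 + z)*(2*z) = 2*z*(-626 + z))
A = 216
k(Y) = Y⁸
k(A) - u(o) = 216⁸ - 2*51*(-626 + 51) = 4738381338321616896 - 2*51*(-575) = 4738381338321616896 - 1*(-58650) = 4738381338321616896 + 58650 = 4738381338321675546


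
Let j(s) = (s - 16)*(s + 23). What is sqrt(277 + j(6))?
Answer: I*sqrt(13) ≈ 3.6056*I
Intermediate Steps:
j(s) = (-16 + s)*(23 + s)
sqrt(277 + j(6)) = sqrt(277 + (-368 + 6**2 + 7*6)) = sqrt(277 + (-368 + 36 + 42)) = sqrt(277 - 290) = sqrt(-13) = I*sqrt(13)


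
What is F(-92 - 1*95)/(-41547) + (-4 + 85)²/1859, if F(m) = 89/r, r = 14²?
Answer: 441549161/125109348 ≈ 3.5293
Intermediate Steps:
r = 196
F(m) = 89/196
F(-92 - 1*95)/(-41547) + (-4 + 85)²/1859 = (89/196)/(-41547) + (-4 + 85)²/1859 = (89/196)*(-1/41547) + 81²*(1/1859) = -89/8143212 + 6561*(1/1859) = -89/8143212 + 6561/1859 = 441549161/125109348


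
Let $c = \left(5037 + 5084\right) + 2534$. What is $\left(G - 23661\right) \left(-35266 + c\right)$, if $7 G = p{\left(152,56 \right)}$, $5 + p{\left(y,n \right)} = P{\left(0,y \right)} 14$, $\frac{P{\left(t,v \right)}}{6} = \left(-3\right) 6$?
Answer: $\frac{3779292984}{7} \approx 5.399 \cdot 10^{8}$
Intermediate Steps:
$P{\left(t,v \right)} = -108$ ($P{\left(t,v \right)} = 6 \left(\left(-3\right) 6\right) = 6 \left(-18\right) = -108$)
$p{\left(y,n \right)} = -1517$ ($p{\left(y,n \right)} = -5 - 1512 = -1517$)
$G = - \frac{1517}{7}$ ($G = \frac{1}{7} \left(-1517\right) = - \frac{1517}{7} \approx -216.71$)
$c = 12655$ ($c = 10121 + 2534 = 12655$)
$\left(G - 23661\right) \left(-35266 + c\right) = \left(- \frac{1517}{7} - 23661\right) \left(-35266 + 12655\right) = \left(- \frac{167144}{7}\right) \left(-22611\right) = \frac{3779292984}{7}$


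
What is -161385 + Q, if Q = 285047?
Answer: 123662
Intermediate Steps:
-161385 + Q = -161385 + 285047 = 123662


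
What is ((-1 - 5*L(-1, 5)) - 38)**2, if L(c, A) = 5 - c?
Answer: 4761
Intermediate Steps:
((-1 - 5*L(-1, 5)) - 38)**2 = ((-1 - 5*(5 - 1*(-1))) - 38)**2 = ((-1 - 5*(5 + 1)) - 38)**2 = ((-1 - 5*6) - 38)**2 = ((-1 - 30) - 38)**2 = (-31 - 38)**2 = (-69)**2 = 4761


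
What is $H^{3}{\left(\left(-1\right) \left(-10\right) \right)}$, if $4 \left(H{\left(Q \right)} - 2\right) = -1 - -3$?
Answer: $\frac{125}{8} \approx 15.625$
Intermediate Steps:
$H{\left(Q \right)} = \frac{5}{2}$ ($H{\left(Q \right)} = 2 + \frac{-1 - -3}{4} = 2 + \frac{-1 + 3}{4} = 2 + \frac{1}{4} \cdot 2 = 2 + \frac{1}{2} = \frac{5}{2}$)
$H^{3}{\left(\left(-1\right) \left(-10\right) \right)} = \left(\frac{5}{2}\right)^{3} = \frac{125}{8}$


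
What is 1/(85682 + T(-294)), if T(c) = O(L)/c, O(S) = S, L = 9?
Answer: 98/8396833 ≈ 1.1671e-5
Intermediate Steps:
T(c) = 9/c
1/(85682 + T(-294)) = 1/(85682 + 9/(-294)) = 1/(85682 + 9*(-1/294)) = 1/(85682 - 3/98) = 1/(8396833/98) = 98/8396833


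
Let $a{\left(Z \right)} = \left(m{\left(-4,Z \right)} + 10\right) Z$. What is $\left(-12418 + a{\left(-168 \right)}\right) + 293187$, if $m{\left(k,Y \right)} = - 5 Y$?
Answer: $137969$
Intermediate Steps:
$a{\left(Z \right)} = Z \left(10 - 5 Z\right)$ ($a{\left(Z \right)} = \left(- 5 Z + 10\right) Z = \left(10 - 5 Z\right) Z = Z \left(10 - 5 Z\right)$)
$\left(-12418 + a{\left(-168 \right)}\right) + 293187 = \left(-12418 + 5 \left(-168\right) \left(2 - -168\right)\right) + 293187 = \left(-12418 + 5 \left(-168\right) \left(2 + 168\right)\right) + 293187 = \left(-12418 + 5 \left(-168\right) 170\right) + 293187 = \left(-12418 - 142800\right) + 293187 = -155218 + 293187 = 137969$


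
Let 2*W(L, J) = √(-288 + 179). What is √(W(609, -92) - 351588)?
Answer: √(-1406352 + 2*I*√109)/2 ≈ 0.0044019 + 592.95*I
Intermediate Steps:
W(L, J) = I*√109/2 (W(L, J) = √(-288 + 179)/2 = √(-109)/2 = (I*√109)/2 = I*√109/2)
√(W(609, -92) - 351588) = √(I*√109/2 - 351588) = √(-351588 + I*√109/2)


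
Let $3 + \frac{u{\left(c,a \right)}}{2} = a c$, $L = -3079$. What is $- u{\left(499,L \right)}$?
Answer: $3072848$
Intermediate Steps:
$u{\left(c,a \right)} = -6 + 2 a c$
$- u{\left(499,L \right)} = - (-6 + 2 \left(-3079\right) 499) = - (-6 - 3072842) = \left(-1\right) \left(-3072848\right) = 3072848$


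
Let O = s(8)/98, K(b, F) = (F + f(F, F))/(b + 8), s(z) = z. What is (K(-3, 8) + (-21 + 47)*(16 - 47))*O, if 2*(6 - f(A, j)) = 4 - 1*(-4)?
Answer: -3216/49 ≈ -65.633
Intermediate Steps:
f(A, j) = 2 (f(A, j) = 6 - (4 - 1*(-4))/2 = 6 - (4 + 4)/2 = 6 - 1/2*8 = 6 - 4 = 2)
K(b, F) = (2 + F)/(8 + b) (K(b, F) = (F + 2)/(b + 8) = (2 + F)/(8 + b))
O = 4/49 (O = 8/98 = 8*(1/98) = 4/49 ≈ 0.081633)
(K(-3, 8) + (-21 + 47)*(16 - 47))*O = ((2 + 8)/(8 - 3) + (-21 + 47)*(16 - 47))*(4/49) = (10/5 + 26*(-31))*(4/49) = ((1/5)*10 - 806)*(4/49) = (2 - 806)*(4/49) = -804*4/49 = -3216/49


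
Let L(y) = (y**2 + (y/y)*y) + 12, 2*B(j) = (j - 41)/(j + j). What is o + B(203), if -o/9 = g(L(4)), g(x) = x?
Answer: -116847/406 ≈ -287.80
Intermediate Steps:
B(j) = (-41 + j)/(4*j) (B(j) = ((j - 41)/(j + j))/2 = ((-41 + j)/((2*j)))/2 = ((-41 + j)*(1/(2*j)))/2 = ((-41 + j)/(2*j))/2 = (-41 + j)/(4*j))
L(y) = 12 + y + y**2 (L(y) = (y**2 + 1*y) + 12 = (y**2 + y) + 12 = (y + y**2) + 12 = 12 + y + y**2)
o = -288 (o = -9*(12 + 4 + 4**2) = -9*(12 + 4 + 16) = -9*32 = -288)
o + B(203) = -288 + (1/4)*(-41 + 203)/203 = -288 + (1/4)*(1/203)*162 = -288 + 81/406 = -116847/406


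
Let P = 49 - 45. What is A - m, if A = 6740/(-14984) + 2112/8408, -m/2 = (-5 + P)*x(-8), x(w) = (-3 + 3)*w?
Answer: -781991/3937046 ≈ -0.19862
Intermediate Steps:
x(w) = 0 (x(w) = 0*w = 0)
P = 4
m = 0 (m = -2*(-5 + 4)*0 = -(-2)*0 = -2*0 = 0)
A = -781991/3937046 (A = 6740*(-1/14984) + 2112*(1/8408) = -1685/3746 + 264/1051 = -781991/3937046 ≈ -0.19862)
A - m = -781991/3937046 - 1*0 = -781991/3937046 + 0 = -781991/3937046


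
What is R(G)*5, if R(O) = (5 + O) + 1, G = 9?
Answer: 75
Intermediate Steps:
R(O) = 6 + O
R(G)*5 = (6 + 9)*5 = 15*5 = 75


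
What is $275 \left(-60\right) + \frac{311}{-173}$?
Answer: $- \frac{2854811}{173} \approx -16502.0$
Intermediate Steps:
$275 \left(-60\right) + \frac{311}{-173} = -16500 + 311 \left(- \frac{1}{173}\right) = -16500 - \frac{311}{173} = - \frac{2854811}{173}$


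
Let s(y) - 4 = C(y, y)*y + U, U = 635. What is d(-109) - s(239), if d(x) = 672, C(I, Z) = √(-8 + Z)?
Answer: 33 - 239*√231 ≈ -3599.5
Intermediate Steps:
s(y) = 639 + y*√(-8 + y) (s(y) = 4 + (√(-8 + y)*y + 635) = 4 + (y*√(-8 + y) + 635) = 4 + (635 + y*√(-8 + y)) = 639 + y*√(-8 + y))
d(-109) - s(239) = 672 - (639 + 239*√(-8 + 239)) = 672 - (639 + 239*√231) = 672 + (-639 - 239*√231) = 33 - 239*√231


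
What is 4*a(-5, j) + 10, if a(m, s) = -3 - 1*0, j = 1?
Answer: -2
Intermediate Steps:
a(m, s) = -3 (a(m, s) = -3 + 0 = -3)
4*a(-5, j) + 10 = 4*(-3) + 10 = -12 + 10 = -2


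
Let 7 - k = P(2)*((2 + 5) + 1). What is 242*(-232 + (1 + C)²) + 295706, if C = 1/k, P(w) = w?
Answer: 19420010/81 ≈ 2.3975e+5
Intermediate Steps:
k = -9 (k = 7 - 2*((2 + 5) + 1) = 7 - 2*(7 + 1) = 7 - 2*8 = 7 - 1*16 = 7 - 16 = -9)
C = -⅑ (C = 1/(-9) = -⅑ ≈ -0.11111)
242*(-232 + (1 + C)²) + 295706 = 242*(-232 + (1 - ⅑)²) + 295706 = 242*(-232 + (8/9)²) + 295706 = 242*(-232 + 64/81) + 295706 = 242*(-18728/81) + 295706 = -4532176/81 + 295706 = 19420010/81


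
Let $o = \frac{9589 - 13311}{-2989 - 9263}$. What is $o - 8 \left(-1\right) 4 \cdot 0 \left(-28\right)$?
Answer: $\frac{1861}{6126} \approx 0.30379$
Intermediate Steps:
$o = \frac{1861}{6126}$ ($o = - \frac{3722}{-12252} = \left(-3722\right) \left(- \frac{1}{12252}\right) = \frac{1861}{6126} \approx 0.30379$)
$o - 8 \left(-1\right) 4 \cdot 0 \left(-28\right) = \frac{1861}{6126} - 8 \left(-1\right) 4 \cdot 0 \left(-28\right) = \frac{1861}{6126} - 8 \left(\left(-4\right) 0\right) \left(-28\right) = \frac{1861}{6126} - 8 \cdot 0 \left(-28\right) = \frac{1861}{6126} - 0 \left(-28\right) = \frac{1861}{6126} - 0 = \frac{1861}{6126} + 0 = \frac{1861}{6126}$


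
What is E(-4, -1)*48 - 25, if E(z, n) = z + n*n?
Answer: -169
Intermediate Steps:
E(z, n) = z + n**2
E(-4, -1)*48 - 25 = (-4 + (-1)**2)*48 - 25 = (-4 + 1)*48 - 25 = -3*48 - 25 = -144 - 25 = -169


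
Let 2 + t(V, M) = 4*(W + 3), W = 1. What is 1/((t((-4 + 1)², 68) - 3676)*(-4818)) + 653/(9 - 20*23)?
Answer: -95216657/65762196 ≈ -1.4479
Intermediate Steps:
t(V, M) = 14 (t(V, M) = -2 + 4*(1 + 3) = -2 + 4*4 = -2 + 16 = 14)
1/((t((-4 + 1)², 68) - 3676)*(-4818)) + 653/(9 - 20*23) = 1/((14 - 3676)*(-4818)) + 653/(9 - 20*23) = -1/4818/(-3662) + 653/(9 - 460) = -1/3662*(-1/4818) + 653/(-451) = 1/17643516 + 653*(-1/451) = 1/17643516 - 653/451 = -95216657/65762196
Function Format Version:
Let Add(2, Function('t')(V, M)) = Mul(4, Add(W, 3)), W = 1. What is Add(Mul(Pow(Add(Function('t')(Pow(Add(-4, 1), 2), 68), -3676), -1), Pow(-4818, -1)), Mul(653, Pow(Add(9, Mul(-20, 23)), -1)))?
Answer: Rational(-95216657, 65762196) ≈ -1.4479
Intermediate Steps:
Function('t')(V, M) = 14 (Function('t')(V, M) = Add(-2, Mul(4, Add(1, 3))) = Add(-2, Mul(4, 4)) = Add(-2, 16) = 14)
Add(Mul(Pow(Add(Function('t')(Pow(Add(-4, 1), 2), 68), -3676), -1), Pow(-4818, -1)), Mul(653, Pow(Add(9, Mul(-20, 23)), -1))) = Add(Mul(Pow(Add(14, -3676), -1), Pow(-4818, -1)), Mul(653, Pow(Add(9, Mul(-20, 23)), -1))) = Add(Mul(Pow(-3662, -1), Rational(-1, 4818)), Mul(653, Pow(Add(9, -460), -1))) = Add(Mul(Rational(-1, 3662), Rational(-1, 4818)), Mul(653, Pow(-451, -1))) = Add(Rational(1, 17643516), Mul(653, Rational(-1, 451))) = Add(Rational(1, 17643516), Rational(-653, 451)) = Rational(-95216657, 65762196)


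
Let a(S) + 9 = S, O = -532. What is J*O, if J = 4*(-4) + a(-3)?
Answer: 14896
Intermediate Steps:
a(S) = -9 + S
J = -28 (J = 4*(-4) + (-9 - 3) = -16 - 12 = -28)
J*O = -28*(-532) = 14896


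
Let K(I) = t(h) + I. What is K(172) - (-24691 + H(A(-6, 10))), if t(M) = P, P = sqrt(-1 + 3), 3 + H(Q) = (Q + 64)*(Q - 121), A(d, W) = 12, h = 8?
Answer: 33150 + sqrt(2) ≈ 33151.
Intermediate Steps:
H(Q) = -3 + (-121 + Q)*(64 + Q) (H(Q) = -3 + (Q + 64)*(Q - 121) = -3 + (64 + Q)*(-121 + Q) = -3 + (-121 + Q)*(64 + Q))
P = sqrt(2) ≈ 1.4142
t(M) = sqrt(2)
K(I) = I + sqrt(2) (K(I) = sqrt(2) + I = I + sqrt(2))
K(172) - (-24691 + H(A(-6, 10))) = (172 + sqrt(2)) - (-24691 + (-7747 + 12**2 - 57*12)) = (172 + sqrt(2)) - (-24691 + (-7747 + 144 - 684)) = (172 + sqrt(2)) - (-24691 - 8287) = (172 + sqrt(2)) - 1*(-32978) = (172 + sqrt(2)) + 32978 = 33150 + sqrt(2)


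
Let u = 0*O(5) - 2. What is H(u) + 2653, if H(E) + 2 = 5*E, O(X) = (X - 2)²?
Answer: 2641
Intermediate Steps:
O(X) = (-2 + X)²
u = -2 (u = 0*(-2 + 5)² - 2 = 0*3² - 2 = 0*9 - 2 = 0 - 2 = -2)
H(E) = -2 + 5*E
H(u) + 2653 = (-2 + 5*(-2)) + 2653 = (-2 - 10) + 2653 = -12 + 2653 = 2641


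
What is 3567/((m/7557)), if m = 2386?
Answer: 26955819/2386 ≈ 11298.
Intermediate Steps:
3567/((m/7557)) = 3567/((2386/7557)) = 3567/((2386*(1/7557))) = 3567/(2386/7557) = 3567*(7557/2386) = 26955819/2386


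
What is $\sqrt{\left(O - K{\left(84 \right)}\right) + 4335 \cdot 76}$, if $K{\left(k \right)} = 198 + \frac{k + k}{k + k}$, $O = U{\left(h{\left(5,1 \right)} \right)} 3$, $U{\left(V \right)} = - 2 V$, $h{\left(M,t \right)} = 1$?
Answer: $\sqrt{329255} \approx 573.81$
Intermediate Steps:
$O = -6$ ($O = \left(-2\right) 1 \cdot 3 = \left(-2\right) 3 = -6$)
$K{\left(k \right)} = 199$ ($K{\left(k \right)} = 198 + \frac{2 k}{2 k} = 198 + 2 k \frac{1}{2 k} = 198 + 1 = 199$)
$\sqrt{\left(O - K{\left(84 \right)}\right) + 4335 \cdot 76} = \sqrt{\left(-6 - 199\right) + 4335 \cdot 76} = \sqrt{\left(-6 - 199\right) + 329460} = \sqrt{-205 + 329460} = \sqrt{329255}$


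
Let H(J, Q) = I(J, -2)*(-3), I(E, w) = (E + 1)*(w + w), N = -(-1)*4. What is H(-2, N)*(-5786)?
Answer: 69432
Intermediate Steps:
N = 4 (N = -1*(-4) = 4)
I(E, w) = 2*w*(1 + E) (I(E, w) = (1 + E)*(2*w) = 2*w*(1 + E))
H(J, Q) = 12 + 12*J (H(J, Q) = (2*(-2)*(1 + J))*(-3) = (-4 - 4*J)*(-3) = 12 + 12*J)
H(-2, N)*(-5786) = (12 + 12*(-2))*(-5786) = (12 - 24)*(-5786) = -12*(-5786) = 69432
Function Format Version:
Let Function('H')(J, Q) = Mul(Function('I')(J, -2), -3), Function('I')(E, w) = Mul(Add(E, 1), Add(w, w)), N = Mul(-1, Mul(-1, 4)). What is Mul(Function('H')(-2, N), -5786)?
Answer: 69432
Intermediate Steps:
N = 4 (N = Mul(-1, -4) = 4)
Function('I')(E, w) = Mul(2, w, Add(1, E)) (Function('I')(E, w) = Mul(Add(1, E), Mul(2, w)) = Mul(2, w, Add(1, E)))
Function('H')(J, Q) = Add(12, Mul(12, J)) (Function('H')(J, Q) = Mul(Mul(2, -2, Add(1, J)), -3) = Mul(Add(-4, Mul(-4, J)), -3) = Add(12, Mul(12, J)))
Mul(Function('H')(-2, N), -5786) = Mul(Add(12, Mul(12, -2)), -5786) = Mul(Add(12, -24), -5786) = Mul(-12, -5786) = 69432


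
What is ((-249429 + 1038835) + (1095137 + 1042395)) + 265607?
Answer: 3192545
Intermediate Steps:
((-249429 + 1038835) + (1095137 + 1042395)) + 265607 = (789406 + 2137532) + 265607 = 2926938 + 265607 = 3192545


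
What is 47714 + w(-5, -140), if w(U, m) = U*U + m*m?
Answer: 67339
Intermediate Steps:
w(U, m) = U² + m²
47714 + w(-5, -140) = 47714 + ((-5)² + (-140)²) = 47714 + (25 + 19600) = 47714 + 19625 = 67339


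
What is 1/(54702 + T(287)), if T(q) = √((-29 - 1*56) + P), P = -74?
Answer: 18234/997436321 - I*√159/2992308963 ≈ 1.8281e-5 - 4.214e-9*I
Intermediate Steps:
T(q) = I*√159 (T(q) = √((-29 - 1*56) - 74) = √((-29 - 56) - 74) = √(-85 - 74) = √(-159) = I*√159)
1/(54702 + T(287)) = 1/(54702 + I*√159)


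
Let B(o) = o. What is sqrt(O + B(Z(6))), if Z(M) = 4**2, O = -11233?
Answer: I*sqrt(11217) ≈ 105.91*I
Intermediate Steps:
Z(M) = 16
sqrt(O + B(Z(6))) = sqrt(-11233 + 16) = sqrt(-11217) = I*sqrt(11217)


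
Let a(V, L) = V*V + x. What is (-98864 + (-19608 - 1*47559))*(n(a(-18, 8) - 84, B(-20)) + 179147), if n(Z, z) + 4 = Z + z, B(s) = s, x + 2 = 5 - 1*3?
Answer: -29779818253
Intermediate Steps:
x = 0 (x = -2 + (5 - 1*3) = -2 + (5 - 3) = -2 + 2 = 0)
a(V, L) = V² (a(V, L) = V*V + 0 = V² + 0 = V²)
n(Z, z) = -4 + Z + z (n(Z, z) = -4 + (Z + z) = -4 + Z + z)
(-98864 + (-19608 - 1*47559))*(n(a(-18, 8) - 84, B(-20)) + 179147) = (-98864 + (-19608 - 1*47559))*((-4 + ((-18)² - 84) - 20) + 179147) = (-98864 + (-19608 - 47559))*((-4 + (324 - 84) - 20) + 179147) = (-98864 - 67167)*((-4 + 240 - 20) + 179147) = -166031*(216 + 179147) = -166031*179363 = -29779818253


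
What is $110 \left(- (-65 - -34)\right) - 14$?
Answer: $3396$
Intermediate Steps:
$110 \left(- (-65 - -34)\right) - 14 = 110 \left(- (-65 + 34)\right) - 14 = 110 \left(\left(-1\right) \left(-31\right)\right) - 14 = 110 \cdot 31 - 14 = 3410 - 14 = 3396$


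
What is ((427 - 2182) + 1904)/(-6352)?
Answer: -149/6352 ≈ -0.023457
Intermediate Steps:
((427 - 2182) + 1904)/(-6352) = (-1755 + 1904)*(-1/6352) = 149*(-1/6352) = -149/6352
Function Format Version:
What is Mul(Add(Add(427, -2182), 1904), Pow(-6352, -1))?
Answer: Rational(-149, 6352) ≈ -0.023457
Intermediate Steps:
Mul(Add(Add(427, -2182), 1904), Pow(-6352, -1)) = Mul(Add(-1755, 1904), Rational(-1, 6352)) = Mul(149, Rational(-1, 6352)) = Rational(-149, 6352)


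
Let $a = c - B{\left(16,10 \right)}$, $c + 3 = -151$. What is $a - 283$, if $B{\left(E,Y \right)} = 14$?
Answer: $-451$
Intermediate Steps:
$c = -154$ ($c = -3 - 151 = -154$)
$a = -168$ ($a = -154 - 14 = -168$)
$a - 283 = -168 - 283 = -451$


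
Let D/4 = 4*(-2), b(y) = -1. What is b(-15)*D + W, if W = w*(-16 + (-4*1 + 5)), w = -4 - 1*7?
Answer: 197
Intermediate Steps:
w = -11 (w = -4 - 7 = -11)
D = -32 (D = 4*(4*(-2)) = 4*(-8) = -32)
W = 165 (W = -11*(-16 + (-4*1 + 5)) = -11*(-16 + (-4 + 5)) = -11*(-16 + 1) = -11*(-15) = 165)
b(-15)*D + W = -1*(-32) + 165 = 32 + 165 = 197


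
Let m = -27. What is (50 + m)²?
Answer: 529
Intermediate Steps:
(50 + m)² = (50 - 27)² = 23² = 529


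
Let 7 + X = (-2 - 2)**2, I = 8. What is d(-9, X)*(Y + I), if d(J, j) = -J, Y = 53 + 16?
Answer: 693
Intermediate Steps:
Y = 69
X = 9 (X = -7 + (-2 - 2)**2 = -7 + (-4)**2 = -7 + 16 = 9)
d(-9, X)*(Y + I) = (-1*(-9))*(69 + 8) = 9*77 = 693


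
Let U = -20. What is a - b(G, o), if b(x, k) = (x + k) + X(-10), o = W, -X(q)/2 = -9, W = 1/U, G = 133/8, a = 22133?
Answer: 883937/40 ≈ 22098.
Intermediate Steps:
G = 133/8 (G = 133*(1/8) = 133/8 ≈ 16.625)
W = -1/20 (W = 1/(-20) = -1/20 ≈ -0.050000)
X(q) = 18 (X(q) = -2*(-9) = 18)
o = -1/20 ≈ -0.050000
b(x, k) = 18 + k + x (b(x, k) = (x + k) + 18 = (k + x) + 18 = 18 + k + x)
a - b(G, o) = 22133 - (18 - 1/20 + 133/8) = 22133 - 1*1383/40 = 22133 - 1383/40 = 883937/40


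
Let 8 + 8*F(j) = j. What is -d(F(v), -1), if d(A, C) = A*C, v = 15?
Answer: 7/8 ≈ 0.87500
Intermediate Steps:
F(j) = -1 + j/8
-d(F(v), -1) = -(-1 + (⅛)*15)*(-1) = -(-1 + 15/8)*(-1) = -7*(-1)/8 = -1*(-7/8) = 7/8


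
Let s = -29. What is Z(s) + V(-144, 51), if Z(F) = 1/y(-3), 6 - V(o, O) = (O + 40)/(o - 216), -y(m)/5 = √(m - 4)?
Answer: 2251/360 + I*√7/35 ≈ 6.2528 + 0.075593*I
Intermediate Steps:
y(m) = -5*√(-4 + m) (y(m) = -5*√(m - 4) = -5*√(-4 + m))
V(o, O) = 6 - (40 + O)/(-216 + o) (V(o, O) = 6 - (O + 40)/(o - 216) = 6 - (40 + O)/(-216 + o))
Z(F) = I*√7/35 (Z(F) = 1/(-5*√(-4 - 3)) = 1/(-5*I*√7) = I*√7/35)
Z(s) + V(-144, 51) = I*√7/35 + (-1336 - 1*51 + 6*(-144))/(-216 - 144) = I*√7/35 + (-1336 - 51 - 864)/(-360) = I*√7/35 - 1/360*(-2251) = I*√7/35 + 2251/360 = 2251/360 + I*√7/35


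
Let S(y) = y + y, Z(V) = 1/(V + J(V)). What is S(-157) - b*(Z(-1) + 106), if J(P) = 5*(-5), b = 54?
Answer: -78467/13 ≈ -6035.9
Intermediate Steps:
J(P) = -25
Z(V) = 1/(-25 + V) (Z(V) = 1/(V - 25) = 1/(-25 + V))
S(y) = 2*y
S(-157) - b*(Z(-1) + 106) = 2*(-157) - 54*(1/(-25 - 1) + 106) = -314 - 54*(1/(-26) + 106) = -314 - 54*(-1/26 + 106) = -314 - 54*2755/26 = -314 - 1*74385/13 = -314 - 74385/13 = -78467/13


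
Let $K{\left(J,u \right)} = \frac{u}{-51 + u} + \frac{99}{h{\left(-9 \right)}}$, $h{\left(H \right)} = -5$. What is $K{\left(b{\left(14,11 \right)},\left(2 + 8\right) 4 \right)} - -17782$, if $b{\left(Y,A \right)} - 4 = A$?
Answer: $\frac{976721}{55} \approx 17759.0$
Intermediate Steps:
$b{\left(Y,A \right)} = 4 + A$
$K{\left(J,u \right)} = - \frac{99}{5} + \frac{u}{-51 + u}$ ($K{\left(J,u \right)} = \frac{u}{-51 + u} + \frac{99}{-5} = \frac{u}{-51 + u} + 99 \left(- \frac{1}{5}\right) = \frac{u}{-51 + u} - \frac{99}{5} = - \frac{99}{5} + \frac{u}{-51 + u}$)
$K{\left(b{\left(14,11 \right)},\left(2 + 8\right) 4 \right)} - -17782 = \frac{5049 - 94 \left(2 + 8\right) 4}{5 \left(-51 + \left(2 + 8\right) 4\right)} - -17782 = \frac{5049 - 94 \cdot 10 \cdot 4}{5 \left(-51 + 10 \cdot 4\right)} + 17782 = \frac{5049 - 3760}{5 \left(-51 + 40\right)} + 17782 = \frac{5049 - 3760}{5 \left(-11\right)} + 17782 = \frac{1}{5} \left(- \frac{1}{11}\right) 1289 + 17782 = - \frac{1289}{55} + 17782 = \frac{976721}{55}$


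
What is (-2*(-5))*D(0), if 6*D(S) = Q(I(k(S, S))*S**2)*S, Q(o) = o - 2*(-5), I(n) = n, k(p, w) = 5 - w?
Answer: 0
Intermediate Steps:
Q(o) = 10 + o (Q(o) = o + 10 = 10 + o)
D(S) = S*(10 + S**2*(5 - S))/6 (D(S) = ((10 + (5 - S)*S**2)*S)/6 = ((10 + S**2*(5 - S))*S)/6 = (S*(10 + S**2*(5 - S)))/6 = S*(10 + S**2*(5 - S))/6)
(-2*(-5))*D(0) = (-2*(-5))*(-1/6*0*(-10 + 0**2*(-5 + 0))) = 10*(-1/6*0*(-10 + 0*(-5))) = 10*(-1/6*0*(-10 + 0)) = 10*(-1/6*0*(-10)) = 10*0 = 0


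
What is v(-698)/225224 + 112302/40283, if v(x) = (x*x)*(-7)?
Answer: -28022291369/2268174598 ≈ -12.355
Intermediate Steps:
v(x) = -7*x**2 (v(x) = x**2*(-7) = -7*x**2)
v(-698)/225224 + 112302/40283 = -7*(-698)**2/225224 + 112302/40283 = -7*487204*(1/225224) + 112302*(1/40283) = -3410428*1/225224 + 112302/40283 = -852607/56306 + 112302/40283 = -28022291369/2268174598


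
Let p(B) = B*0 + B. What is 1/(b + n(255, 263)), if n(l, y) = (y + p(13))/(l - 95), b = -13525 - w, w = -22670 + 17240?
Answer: -40/323731 ≈ -0.00012356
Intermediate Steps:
w = -5430
b = -8095 (b = -13525 - 1*(-5430) = -13525 + 5430 = -8095)
p(B) = B (p(B) = 0 + B = B)
n(l, y) = (13 + y)/(-95 + l) (n(l, y) = (y + 13)/(l - 95) = (13 + y)/(-95 + l))
1/(b + n(255, 263)) = 1/(-8095 + (13 + 263)/(-95 + 255)) = 1/(-8095 + 276/160) = 1/(-8095 + (1/160)*276) = 1/(-8095 + 69/40) = 1/(-323731/40) = -40/323731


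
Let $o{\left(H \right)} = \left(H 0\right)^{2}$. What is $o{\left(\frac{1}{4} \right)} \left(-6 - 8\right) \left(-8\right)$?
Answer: $0$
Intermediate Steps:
$o{\left(H \right)} = 0$ ($o{\left(H \right)} = 0^{2} = 0$)
$o{\left(\frac{1}{4} \right)} \left(-6 - 8\right) \left(-8\right) = 0 \left(-6 - 8\right) \left(-8\right) = 0 \left(\left(-14\right) \left(-8\right)\right) = 0 \cdot 112 = 0$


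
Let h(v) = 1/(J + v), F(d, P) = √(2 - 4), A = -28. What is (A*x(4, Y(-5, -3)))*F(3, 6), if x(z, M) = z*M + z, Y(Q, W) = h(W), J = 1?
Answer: -56*I*√2 ≈ -79.196*I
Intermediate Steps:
F(d, P) = I*√2 (F(d, P) = √(-2) = I*√2)
h(v) = 1/(1 + v)
Y(Q, W) = 1/(1 + W)
x(z, M) = z + M*z (x(z, M) = M*z + z = z + M*z)
(A*x(4, Y(-5, -3)))*F(3, 6) = (-112*(1 + 1/(1 - 3)))*(I*√2) = (-112*(1 + 1/(-2)))*(I*√2) = (-112*(1 - ½))*(I*√2) = (-112/2)*(I*√2) = (-28*2)*(I*√2) = -56*I*√2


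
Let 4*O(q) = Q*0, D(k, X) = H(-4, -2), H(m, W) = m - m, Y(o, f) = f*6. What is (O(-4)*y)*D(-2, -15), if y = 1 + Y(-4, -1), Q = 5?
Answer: 0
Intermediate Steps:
Y(o, f) = 6*f
H(m, W) = 0
y = -5 (y = 1 + 6*(-1) = 1 - 6 = -5)
D(k, X) = 0
O(q) = 0 (O(q) = (5*0)/4 = (¼)*0 = 0)
(O(-4)*y)*D(-2, -15) = (0*(-5))*0 = 0*0 = 0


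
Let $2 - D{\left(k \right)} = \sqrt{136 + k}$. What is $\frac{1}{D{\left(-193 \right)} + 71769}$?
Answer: $\frac{71771}{5151076498} + \frac{i \sqrt{57}}{5151076498} \approx 1.3933 \cdot 10^{-5} + 1.4657 \cdot 10^{-9} i$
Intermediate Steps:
$D{\left(k \right)} = 2 - \sqrt{136 + k}$
$\frac{1}{D{\left(-193 \right)} + 71769} = \frac{1}{\left(2 - \sqrt{136 - 193}\right) + 71769} = \frac{1}{\left(2 - \sqrt{-57}\right) + 71769} = \frac{1}{\left(2 - i \sqrt{57}\right) + 71769} = \frac{1}{71771 - i \sqrt{57}}$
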